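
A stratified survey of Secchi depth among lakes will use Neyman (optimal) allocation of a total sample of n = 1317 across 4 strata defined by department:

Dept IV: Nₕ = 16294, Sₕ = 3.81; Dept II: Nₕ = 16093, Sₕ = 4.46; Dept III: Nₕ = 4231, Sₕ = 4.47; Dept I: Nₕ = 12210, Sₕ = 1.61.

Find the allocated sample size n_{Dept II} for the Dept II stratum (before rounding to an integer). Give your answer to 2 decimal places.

Neyman allocation: nₕ = n·NₕSₕ / Σⱼ NⱼSⱼ.
Σ NⱼSⱼ = 16294·3.81 + 16093·4.46 + 4231·4.47 + 12210·1.61 = 172425.59.
n_{Dept II} = 1317·16093·4.46 / 172425.59 = 548.22.

548.22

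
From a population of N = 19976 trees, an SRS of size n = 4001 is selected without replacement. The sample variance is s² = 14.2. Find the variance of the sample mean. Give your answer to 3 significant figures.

0.00284

Under SRS without replacement, Var(ȳ) = (1 − f)·s²/n with f = n/N = 4001/19976 = 0.20029035.
Var(ȳ) = (1 − 0.20029035)·14.2/4001 = 0.79970965·0.0035491127 = 0.0028382597.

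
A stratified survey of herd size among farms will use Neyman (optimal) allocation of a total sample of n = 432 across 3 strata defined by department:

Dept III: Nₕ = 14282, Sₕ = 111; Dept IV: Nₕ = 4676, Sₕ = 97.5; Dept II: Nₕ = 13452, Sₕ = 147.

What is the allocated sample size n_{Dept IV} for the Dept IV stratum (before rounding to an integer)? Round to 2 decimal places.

Neyman allocation: nₕ = n·NₕSₕ / Σⱼ NⱼSⱼ.
Σ NⱼSⱼ = 14282·111 + 4676·97.5 + 13452·147 = 4.018656 × 10^6.
n_{Dept IV} = 432·4676·97.5 / (4.018656 × 10^6) = 49.01.

49.01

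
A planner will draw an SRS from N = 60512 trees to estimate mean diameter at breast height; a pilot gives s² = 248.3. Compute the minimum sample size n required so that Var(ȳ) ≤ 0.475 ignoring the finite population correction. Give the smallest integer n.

Without fpc, n₀ = s²/D = 248.3/0.475 = 522.7368.
Rounding up, n = 523.

523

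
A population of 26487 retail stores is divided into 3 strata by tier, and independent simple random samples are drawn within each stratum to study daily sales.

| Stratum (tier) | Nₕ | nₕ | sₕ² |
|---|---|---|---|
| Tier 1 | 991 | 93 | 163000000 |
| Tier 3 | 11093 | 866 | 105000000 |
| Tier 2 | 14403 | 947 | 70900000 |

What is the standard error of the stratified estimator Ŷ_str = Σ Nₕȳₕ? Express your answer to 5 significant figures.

Var(Ŷ_str) = Σₕ Nₕ²(1 − fₕ)sₕ²/nₕ.
Tier 1: 991²·(1 − 93/991)·163000000/93 = 1.5597488 × 10^12.
Tier 3: 11093²·(1 − 866/11093)·105000000/866 = 1.3755256 × 10^13.
Tier 2: 14403²·(1 − 947/14403)·70900000/947 = 1.4509926 × 10^13.
Sum = 2.9824931 × 10^13.
SE = √(2.9824931 × 10^13) = 5.4612 × 10^6.

5.4612 × 10^6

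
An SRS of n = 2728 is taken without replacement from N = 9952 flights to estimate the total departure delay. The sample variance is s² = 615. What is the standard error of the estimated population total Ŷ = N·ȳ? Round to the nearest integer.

4026

Var(Ŷ) = N²·Var(ȳ) = N²·(1 − n/N)·s²/n.
f = 2728/9952 = 0.27411576; Var(ȳ) = 0.72588424·615/2728 = 0.16364326.
Var(Ŷ) = 9952² · 0.16364326 = 1.6207606 × 10^7.
SE(Ŷ) = √(1.6207606 × 10^7) = 4026.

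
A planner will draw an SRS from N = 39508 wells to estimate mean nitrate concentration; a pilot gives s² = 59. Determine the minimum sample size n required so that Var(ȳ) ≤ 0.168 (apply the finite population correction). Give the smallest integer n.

349

Without fpc, n₀ = s²/D = 59/0.168 = 351.1905.
With fpc, (1 − n/N)·s²/n ≤ D requires n ≥ n₀/(1 + n₀/N) = 351.1905/(1 + 351.1905/39508) = 348.0962.
Rounding up, n = 349.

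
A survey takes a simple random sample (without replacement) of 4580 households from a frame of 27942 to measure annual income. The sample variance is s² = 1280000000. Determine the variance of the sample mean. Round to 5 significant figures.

Under SRS without replacement, Var(ȳ) = (1 − f)·s²/n with f = n/N = 4580/27942 = 0.16391096.
Var(ȳ) = (1 − 0.16391096)·1280000000/4580 = 0.83608904·279475.98 = 233666.81.

233670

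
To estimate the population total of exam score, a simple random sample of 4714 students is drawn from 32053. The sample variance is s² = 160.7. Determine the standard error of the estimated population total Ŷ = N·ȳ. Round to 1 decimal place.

Var(Ŷ) = N²·Var(ȳ) = N²·(1 − n/N)·s²/n.
f = 4714/32053 = 0.14706892; Var(ȳ) = 0.85293108·160.7/4714 = 0.029076374.
Var(Ŷ) = 32053² · 0.029076374 = 2.9872916 × 10^7.
SE(Ŷ) = √(2.9872916 × 10^7) = 5465.6.

5465.6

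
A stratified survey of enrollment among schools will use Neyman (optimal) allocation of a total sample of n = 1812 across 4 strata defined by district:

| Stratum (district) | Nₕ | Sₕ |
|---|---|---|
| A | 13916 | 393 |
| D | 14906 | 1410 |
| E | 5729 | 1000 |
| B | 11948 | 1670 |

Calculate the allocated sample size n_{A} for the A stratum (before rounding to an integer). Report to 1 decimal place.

Neyman allocation: nₕ = n·NₕSₕ / Σⱼ NⱼSⱼ.
Σ NⱼSⱼ = 13916·393 + 14906·1410 + 5729·1000 + 11948·1670 = 5.2168608 × 10^7.
n_{A} = 1812·13916·393 / (5.2168608 × 10^7) = 190.0.

190.0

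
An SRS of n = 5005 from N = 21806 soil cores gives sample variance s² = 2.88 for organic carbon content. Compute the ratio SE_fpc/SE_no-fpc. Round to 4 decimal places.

f = n/N = 5005/21806 = 0.22952398.
SE_no-fpc = √(s²/n) = 0.023988009; SE_fpc = √((1−f)s²/n) = 0.021055898.
Ratio = √(1−f) = 0.87776763.

0.8778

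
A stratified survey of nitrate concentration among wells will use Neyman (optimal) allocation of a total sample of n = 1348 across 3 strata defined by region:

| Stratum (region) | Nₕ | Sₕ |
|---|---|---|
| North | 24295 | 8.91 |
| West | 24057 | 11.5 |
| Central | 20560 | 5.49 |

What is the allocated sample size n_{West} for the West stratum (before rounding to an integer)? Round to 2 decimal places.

Neyman allocation: nₕ = n·NₕSₕ / Σⱼ NⱼSⱼ.
Σ NⱼSⱼ = 24295·8.91 + 24057·11.5 + 20560·5.49 = 605998.35.
n_{West} = 1348·24057·11.5 / 605998.35 = 615.40.

615.40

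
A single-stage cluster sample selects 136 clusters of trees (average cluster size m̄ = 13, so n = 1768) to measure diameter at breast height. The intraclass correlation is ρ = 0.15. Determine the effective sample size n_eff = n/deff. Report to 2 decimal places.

deff = 1 + (13 − 1)·0.15 = 1 + 1.8 = 2.8.
n_eff = 1768 / 2.8 = 631.43.

631.43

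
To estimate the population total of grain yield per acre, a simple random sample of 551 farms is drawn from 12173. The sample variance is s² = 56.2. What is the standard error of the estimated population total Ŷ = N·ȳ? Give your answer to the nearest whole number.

3799

Var(Ŷ) = N²·Var(ȳ) = N²·(1 − n/N)·s²/n.
f = 551/12173 = 0.04526411; Var(ȳ) = 0.95473589·56.2/551 = 0.097379595.
Var(Ŷ) = 12173² · 0.097379595 = 1.4429896 × 10^7.
SE(Ŷ) = √(1.4429896 × 10^7) = 3799.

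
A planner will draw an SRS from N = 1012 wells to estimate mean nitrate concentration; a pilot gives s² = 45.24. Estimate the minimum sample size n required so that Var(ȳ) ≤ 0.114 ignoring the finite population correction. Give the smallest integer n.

Without fpc, n₀ = s²/D = 45.24/0.114 = 396.8421.
Rounding up, n = 397.

397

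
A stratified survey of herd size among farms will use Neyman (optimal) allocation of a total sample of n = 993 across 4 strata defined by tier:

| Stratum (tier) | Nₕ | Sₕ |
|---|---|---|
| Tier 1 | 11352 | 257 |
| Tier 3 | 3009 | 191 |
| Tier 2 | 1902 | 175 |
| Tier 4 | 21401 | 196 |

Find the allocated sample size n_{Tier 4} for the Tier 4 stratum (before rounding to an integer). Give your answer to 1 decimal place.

519.4

Neyman allocation: nₕ = n·NₕSₕ / Σⱼ NⱼSⱼ.
Σ NⱼSⱼ = 11352·257 + 3009·191 + 1902·175 + 21401·196 = 8.019629 × 10^6.
n_{Tier 4} = 993·21401·196 / (8.019629 × 10^6) = 519.4.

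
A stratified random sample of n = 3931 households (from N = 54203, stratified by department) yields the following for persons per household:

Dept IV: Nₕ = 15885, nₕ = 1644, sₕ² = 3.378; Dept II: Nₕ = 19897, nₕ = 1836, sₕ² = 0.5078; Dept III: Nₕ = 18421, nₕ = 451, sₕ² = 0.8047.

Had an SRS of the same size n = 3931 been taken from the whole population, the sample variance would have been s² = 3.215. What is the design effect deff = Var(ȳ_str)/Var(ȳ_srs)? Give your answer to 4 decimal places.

0.5182

Var(ȳ_str) = Σ Wₕ²(1−fₕ)sₕ²/nₕ with Wₕ = Nₕ/54203:
  Dept IV: (15885/54203)²·(1−1644/15885)·3.378/1644 = 1.5821181 × 10^-4
  Dept II: (19897/54203)²·(1−1836/19897)·0.5078/1836 = 3.383006 × 10^-5
  Dept III: (18421/54203)²·(1−451/18421)·0.8047/451 = 2.0103519 × 10^-4
  → Var(ȳ_str) = 3.9307706 × 10^-4.
Var(ȳ_srs) = (1 − 3931/54203)·3.215/3931 = 7.5854399 × 10^-4.
deff = (3.9307706 × 10^-4) / (7.5854399 × 10^-4) = 0.5182.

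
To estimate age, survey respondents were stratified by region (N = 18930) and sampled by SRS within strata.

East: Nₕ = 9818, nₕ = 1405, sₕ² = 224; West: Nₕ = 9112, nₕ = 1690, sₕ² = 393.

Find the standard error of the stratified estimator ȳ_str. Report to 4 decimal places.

0.2840

Var(ȳ_str) = Σₕ Wₕ²(1 − fₕ)sₕ²/nₕ with Wₕ = Nₕ/N, N = 18930.
East: Wₕ = 0.51864765; term = 0.51864765²·(1 − 0.14310450)·224/1405 = 0.036748903.
West: Wₕ = 0.48135235; term = 0.48135235²·(1 − 0.18546971)·393/1690 = 0.043887342.
Sum = 0.080636245.
SE = √(0.080636245) = 0.2840.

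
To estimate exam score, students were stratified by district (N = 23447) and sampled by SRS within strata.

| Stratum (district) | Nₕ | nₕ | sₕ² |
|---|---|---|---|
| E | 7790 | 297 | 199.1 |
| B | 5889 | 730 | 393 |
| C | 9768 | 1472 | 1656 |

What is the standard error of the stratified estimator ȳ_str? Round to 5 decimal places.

Var(ȳ_str) = Σₕ Wₕ²(1 − fₕ)sₕ²/nₕ with Wₕ = Nₕ/N, N = 23447.
E: Wₕ = 0.33223867; term = 0.33223867²·(1 − 0.03812580)·199.1/297 = 0.071175976.
B: Wₕ = 0.25116220; term = 0.25116220²·(1 − 0.12395993)·393/730 = 0.029751044.
C: Wₕ = 0.41659914; term = 0.41659914²·(1 − 0.15069615)·1656/1472 = 0.16582589.
Sum = 0.26675291.
SE = √(0.26675291) = 0.51648.

0.51648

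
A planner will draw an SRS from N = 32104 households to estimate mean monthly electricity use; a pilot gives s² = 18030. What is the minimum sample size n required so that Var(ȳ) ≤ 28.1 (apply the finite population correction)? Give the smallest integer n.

630

Without fpc, n₀ = s²/D = 18030/28.1 = 641.6370.
With fpc, (1 − n/N)·s²/n ≤ D requires n ≥ n₀/(1 + n₀/N) = 641.6370/(1 + 641.6370/32104) = 629.0644.
Rounding up, n = 630.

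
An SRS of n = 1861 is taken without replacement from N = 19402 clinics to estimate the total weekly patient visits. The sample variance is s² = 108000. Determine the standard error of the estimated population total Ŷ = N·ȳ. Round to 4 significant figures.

140500

Var(Ŷ) = N²·Var(ȳ) = N²·(1 − n/N)·s²/n.
f = 1861/19402 = 0.09591795; Var(ȳ) = 0.90408205·108000/1861 = 52.466879.
Var(Ŷ) = 19402² · 52.466879 = 1.9750506 × 10^10.
SE(Ŷ) = √(1.9750506 × 10^10) = 140500.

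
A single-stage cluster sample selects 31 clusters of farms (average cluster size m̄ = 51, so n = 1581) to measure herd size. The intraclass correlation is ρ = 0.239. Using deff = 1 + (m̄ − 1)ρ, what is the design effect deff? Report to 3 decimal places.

12.950

deff = 1 + (51 − 1)·0.239 = 1 + 11.95 = 12.95.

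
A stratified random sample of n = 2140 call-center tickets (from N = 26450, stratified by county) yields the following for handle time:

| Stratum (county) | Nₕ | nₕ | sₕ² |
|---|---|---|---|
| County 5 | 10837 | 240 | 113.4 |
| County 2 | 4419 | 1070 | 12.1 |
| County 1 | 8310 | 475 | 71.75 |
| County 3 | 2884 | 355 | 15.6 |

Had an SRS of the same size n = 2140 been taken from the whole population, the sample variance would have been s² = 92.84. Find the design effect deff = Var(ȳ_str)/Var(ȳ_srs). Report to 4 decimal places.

Var(ȳ_str) = Σ Wₕ²(1−fₕ)sₕ²/nₕ with Wₕ = Nₕ/26450:
  County 5: (10837/26450)²·(1−240/10837)·113.4/240 = 0.077560834
  County 2: (4419/26450)²·(1−1070/4419)·12.1/1070 = 2.3921554 × 10^-4
  County 1: (8310/26450)²·(1−475/8310)·71.75/475 = 0.014057787
  County 3: (2884/26450)²·(1−355/2884)·15.6/355 = 4.5813026 × 10^-4
  → Var(ȳ_str) = 0.092315967.
Var(ȳ_srs) = (1 − 2140/26450)·92.84/2140 = 0.039873159.
deff = 0.092315967 / 0.039873159 = 2.3152.

2.3152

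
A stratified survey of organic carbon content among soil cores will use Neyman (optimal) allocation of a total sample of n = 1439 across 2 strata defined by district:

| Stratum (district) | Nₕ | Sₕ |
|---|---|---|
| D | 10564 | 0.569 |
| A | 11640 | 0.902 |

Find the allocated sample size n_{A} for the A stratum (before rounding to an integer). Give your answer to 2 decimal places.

Neyman allocation: nₕ = n·NₕSₕ / Σⱼ NⱼSⱼ.
Σ NⱼSⱼ = 10564·0.569 + 11640·0.902 = 16510.196.
n_{A} = 1439·11640·0.902 / 16510.196 = 915.10.

915.10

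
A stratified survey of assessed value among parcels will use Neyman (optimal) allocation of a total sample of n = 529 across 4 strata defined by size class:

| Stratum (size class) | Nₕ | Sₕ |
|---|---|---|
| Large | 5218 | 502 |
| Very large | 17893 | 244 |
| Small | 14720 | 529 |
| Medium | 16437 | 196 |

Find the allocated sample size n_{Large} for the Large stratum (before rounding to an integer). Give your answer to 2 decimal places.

77.01

Neyman allocation: nₕ = n·NₕSₕ / Σⱼ NⱼSⱼ.
Σ NⱼSⱼ = 5218·502 + 17893·244 + 14720·529 + 16437·196 = 1.799386 × 10^7.
n_{Large} = 529·5218·502 / (1.799386 × 10^7) = 77.01.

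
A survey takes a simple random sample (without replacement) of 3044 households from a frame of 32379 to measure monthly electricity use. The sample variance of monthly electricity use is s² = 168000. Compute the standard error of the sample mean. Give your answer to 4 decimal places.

Under SRS without replacement, Var(ȳ) = (1 − f)·s²/n with f = n/N = 3044/32379 = 0.09401155.
Var(ȳ) = (1 − 0.09401155)·168000/3044 = 0.90598845·55.190539 = 50.001991.
SE(ȳ) = √(50.001991) = 7.0712.

7.0712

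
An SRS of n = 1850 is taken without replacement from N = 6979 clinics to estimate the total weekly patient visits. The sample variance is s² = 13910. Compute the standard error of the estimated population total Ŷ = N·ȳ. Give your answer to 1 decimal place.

16405.5

Var(Ŷ) = N²·Var(ȳ) = N²·(1 − n/N)·s²/n.
f = 1850/6979 = 0.26508096; Var(ȳ) = 0.73491904·13910/1850 = 5.5257967.
Var(Ŷ) = 6979² · 5.5257967 = 2.6914189 × 10^8.
SE(Ŷ) = √(2.6914189 × 10^8) = 16405.5.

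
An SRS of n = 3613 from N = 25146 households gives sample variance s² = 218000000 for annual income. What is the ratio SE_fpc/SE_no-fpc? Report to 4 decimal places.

0.9254

f = n/N = 3613/25146 = 0.14368090.
SE_no-fpc = √(s²/n) = 245.63727; SE_fpc = √((1−f)s²/n) = 227.30662.
Ratio = √(1−f) = 0.92537511.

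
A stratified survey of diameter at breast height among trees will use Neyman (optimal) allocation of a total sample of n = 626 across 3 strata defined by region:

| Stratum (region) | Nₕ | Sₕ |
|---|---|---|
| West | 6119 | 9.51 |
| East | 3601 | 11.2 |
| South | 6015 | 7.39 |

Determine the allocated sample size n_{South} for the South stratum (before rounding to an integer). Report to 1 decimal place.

Neyman allocation: nₕ = n·NₕSₕ / Σⱼ NⱼSⱼ.
Σ NⱼSⱼ = 6119·9.51 + 3601·11.2 + 6015·7.39 = 142973.74.
n_{South} = 626·6015·7.39 / 142973.74 = 194.6.

194.6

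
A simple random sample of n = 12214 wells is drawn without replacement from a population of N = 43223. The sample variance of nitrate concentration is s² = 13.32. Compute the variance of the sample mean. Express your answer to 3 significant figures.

7.82 × 10^-4

Under SRS without replacement, Var(ȳ) = (1 − f)·s²/n with f = n/N = 12214/43223 = 0.28258103.
Var(ȳ) = (1 − 0.28258103)·13.32/12214 = 0.71741897·0.0010905518 = 7.8238256 × 10^-4.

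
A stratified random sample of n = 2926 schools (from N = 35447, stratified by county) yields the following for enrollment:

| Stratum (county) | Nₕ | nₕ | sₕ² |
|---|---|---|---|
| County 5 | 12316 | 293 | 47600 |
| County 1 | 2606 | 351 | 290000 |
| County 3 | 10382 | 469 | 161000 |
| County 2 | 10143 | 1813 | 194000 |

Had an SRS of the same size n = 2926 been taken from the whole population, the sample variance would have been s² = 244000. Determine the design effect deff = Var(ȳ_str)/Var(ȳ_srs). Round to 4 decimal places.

Var(ȳ_str) = Σ Wₕ²(1−fₕ)sₕ²/nₕ with Wₕ = Nₕ/35447:
  County 5: (12316/35447)²·(1−293/12316)·47600/293 = 19.145331
  County 1: (2606/35447)²·(1−351/2606)·290000/351 = 3.8641401
  County 3: (10382/35447)²·(1−469/10382)·161000/469 = 28.117726
  County 2: (10143/35447)²·(1−1813/10143)·194000/1813 = 7.1954239
  → Var(ȳ_str) = 58.322621.
Var(ȳ_srs) = (1 − 2926/35447)·244000/2926 = 76.506778.
deff = 58.322621 / 76.506778 = 0.7623.

0.7623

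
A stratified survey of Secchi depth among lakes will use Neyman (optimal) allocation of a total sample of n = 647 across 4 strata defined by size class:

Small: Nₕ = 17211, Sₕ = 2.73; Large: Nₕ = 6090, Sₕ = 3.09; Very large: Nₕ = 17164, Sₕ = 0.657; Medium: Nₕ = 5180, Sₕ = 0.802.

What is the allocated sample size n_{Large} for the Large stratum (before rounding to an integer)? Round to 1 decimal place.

149.9

Neyman allocation: nₕ = n·NₕSₕ / Σⱼ NⱼSⱼ.
Σ NⱼSⱼ = 17211·2.73 + 6090·3.09 + 17164·0.657 + 5180·0.802 = 81235.238.
n_{Large} = 647·6090·3.09 / 81235.238 = 149.9.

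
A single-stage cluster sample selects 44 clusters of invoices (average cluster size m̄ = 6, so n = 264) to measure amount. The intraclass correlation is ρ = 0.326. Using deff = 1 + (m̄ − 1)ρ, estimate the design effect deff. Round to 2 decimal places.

deff = 1 + (6 − 1)·0.326 = 1 + 1.63 = 2.63.

2.63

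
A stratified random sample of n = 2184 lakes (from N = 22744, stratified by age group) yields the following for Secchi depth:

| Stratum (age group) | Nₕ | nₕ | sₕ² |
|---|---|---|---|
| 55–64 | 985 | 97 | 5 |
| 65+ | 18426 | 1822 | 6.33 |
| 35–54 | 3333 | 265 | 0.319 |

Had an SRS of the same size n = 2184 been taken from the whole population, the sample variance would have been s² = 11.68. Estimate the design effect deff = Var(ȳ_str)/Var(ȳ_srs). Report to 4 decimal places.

0.4480

Var(ȳ_str) = Σ Wₕ²(1−fₕ)sₕ²/nₕ with Wₕ = Nₕ/22744:
  55–64: (985/22744)²·(1−97/985)·5/97 = 8.7159308 × 10^-5
  65+: (18426/22744)²·(1−1822/18426)·6.33/1822 = 0.0020547805
  35–54: (3333/22744)²·(1−265/3333)·0.319/265 = 2.3795881 × 10^-5
  → Var(ȳ_str) = 0.0021657357.
Var(ȳ_srs) = (1 − 2184/22744)·11.68/2184 = 0.0048344433.
deff = 0.0021657357 / 0.0048344433 = 0.4480.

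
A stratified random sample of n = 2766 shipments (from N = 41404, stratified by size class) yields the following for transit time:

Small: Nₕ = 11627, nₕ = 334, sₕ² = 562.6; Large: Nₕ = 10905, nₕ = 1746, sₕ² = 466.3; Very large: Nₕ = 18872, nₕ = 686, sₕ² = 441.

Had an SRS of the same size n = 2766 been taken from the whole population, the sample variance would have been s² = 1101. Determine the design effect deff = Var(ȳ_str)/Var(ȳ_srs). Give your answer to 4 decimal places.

0.7357

Var(ȳ_str) = Σ Wₕ²(1−fₕ)sₕ²/nₕ with Wₕ = Nₕ/41404:
  Small: (11627/41404)²·(1−334/11627)·562.6/334 = 0.12901662
  Large: (10905/41404)²·(1−1746/10905)·466.3/1746 = 0.015560026
  Very large: (18872/41404)²·(1−686/18872)·441/686 = 0.12870191
  → Var(ȳ_str) = 0.27327856.
Var(ȳ_srs) = (1 − 2766/41404)·1101/2766 = 0.37145609.
deff = 0.27327856 / 0.37145609 = 0.7357.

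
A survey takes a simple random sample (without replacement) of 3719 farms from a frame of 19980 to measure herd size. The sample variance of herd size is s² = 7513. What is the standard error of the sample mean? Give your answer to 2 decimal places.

1.28

Under SRS without replacement, Var(ȳ) = (1 − f)·s²/n with f = n/N = 3719/19980 = 0.18613614.
Var(ȳ) = (1 − 0.18613614)·7513/3719 = 0.81386386·2.0201667 = 1.6441407.
SE(ȳ) = √(1.6441407) = 1.28.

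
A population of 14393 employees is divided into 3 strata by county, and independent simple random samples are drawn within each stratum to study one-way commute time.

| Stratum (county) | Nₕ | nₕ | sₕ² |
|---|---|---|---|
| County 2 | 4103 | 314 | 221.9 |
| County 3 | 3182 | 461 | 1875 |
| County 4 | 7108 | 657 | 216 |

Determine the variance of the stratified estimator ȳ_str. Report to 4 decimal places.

0.2958

Var(ȳ_str) = Σₕ Wₕ²(1 − fₕ)sₕ²/nₕ with Wₕ = Nₕ/N, N = 14393.
County 2: Wₕ = 0.28506913; term = 0.28506913²·(1 − 0.07652937)·221.9/314 = 0.053033602.
County 3: Wₕ = 0.22107969; term = 0.22107969²·(1 − 0.14487744)·1875/461 = 0.16999119.
County 4: Wₕ = 0.49385118; term = 0.49385118²·(1 − 0.09243106)·216/657 = 0.07277131.
Sum = 0.2957961.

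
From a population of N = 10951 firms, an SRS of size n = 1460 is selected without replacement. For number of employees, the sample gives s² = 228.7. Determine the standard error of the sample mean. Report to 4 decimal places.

Under SRS without replacement, Var(ȳ) = (1 − f)·s²/n with f = n/N = 1460/10951 = 0.13332116.
Var(ȳ) = (1 − 0.13332116)·228.7/1460 = 0.86667884·0.15664384 = 0.1357599.
SE(ȳ) = √(0.1357599) = 0.3685.

0.3685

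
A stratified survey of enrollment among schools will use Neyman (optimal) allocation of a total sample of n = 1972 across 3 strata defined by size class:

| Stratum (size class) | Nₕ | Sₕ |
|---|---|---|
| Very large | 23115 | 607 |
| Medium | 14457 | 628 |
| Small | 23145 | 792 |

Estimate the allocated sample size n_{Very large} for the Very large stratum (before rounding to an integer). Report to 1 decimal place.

667.7

Neyman allocation: nₕ = n·NₕSₕ / Σⱼ NⱼSⱼ.
Σ NⱼSⱼ = 23115·607 + 14457·628 + 23145·792 = 4.1440641 × 10^7.
n_{Very large} = 1972·23115·607 / (4.1440641 × 10^7) = 667.7.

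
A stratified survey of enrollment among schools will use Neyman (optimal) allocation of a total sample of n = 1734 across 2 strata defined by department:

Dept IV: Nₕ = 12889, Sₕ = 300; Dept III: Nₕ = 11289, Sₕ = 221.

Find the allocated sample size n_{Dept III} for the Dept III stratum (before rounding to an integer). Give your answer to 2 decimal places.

680.04

Neyman allocation: nₕ = n·NₕSₕ / Σⱼ NⱼSⱼ.
Σ NⱼSⱼ = 12889·300 + 11289·221 = 6.361569 × 10^6.
n_{Dept III} = 1734·11289·221 / (6.361569 × 10^6) = 680.04.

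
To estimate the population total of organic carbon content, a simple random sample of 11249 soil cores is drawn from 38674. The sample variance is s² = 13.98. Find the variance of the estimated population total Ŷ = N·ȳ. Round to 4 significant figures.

1.318 × 10^6

Var(Ŷ) = N²·Var(ȳ) = N²·(1 − n/N)·s²/n.
f = 11249/38674 = 0.29086725; Var(ȳ) = 0.70913275·13.98/11249 = 8.8129397 × 10^-4.
Var(Ŷ) = 38674² · (8.8129397 × 10^-4) = 1.3181322 × 10^6.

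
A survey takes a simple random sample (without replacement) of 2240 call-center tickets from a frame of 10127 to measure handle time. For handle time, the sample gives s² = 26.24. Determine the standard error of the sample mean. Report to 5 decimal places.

Under SRS without replacement, Var(ȳ) = (1 − f)·s²/n with f = n/N = 2240/10127 = 0.22119088.
Var(ȳ) = (1 − 0.22119088)·26.24/2240 = 0.77880912·0.011714286 = 0.0091231926.
SE(ȳ) = √(0.0091231926) = 0.09552.

0.09552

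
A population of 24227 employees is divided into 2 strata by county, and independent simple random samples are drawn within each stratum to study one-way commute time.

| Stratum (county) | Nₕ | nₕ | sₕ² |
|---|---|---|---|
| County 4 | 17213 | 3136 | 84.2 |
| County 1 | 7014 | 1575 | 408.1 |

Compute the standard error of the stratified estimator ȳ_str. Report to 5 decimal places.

0.16711

Var(ȳ_str) = Σₕ Wₕ²(1 − fₕ)sₕ²/nₕ with Wₕ = Nₕ/N, N = 24227.
County 4: Wₕ = 0.71048830; term = 0.71048830²·(1 − 0.18218788)·84.2/3136 = 0.011084177.
County 1: Wₕ = 0.28951170; term = 0.28951170²·(1 − 0.22455090)·408.1/1575 = 0.016841144.
Sum = 0.027925321.
SE = √(0.027925321) = 0.16711.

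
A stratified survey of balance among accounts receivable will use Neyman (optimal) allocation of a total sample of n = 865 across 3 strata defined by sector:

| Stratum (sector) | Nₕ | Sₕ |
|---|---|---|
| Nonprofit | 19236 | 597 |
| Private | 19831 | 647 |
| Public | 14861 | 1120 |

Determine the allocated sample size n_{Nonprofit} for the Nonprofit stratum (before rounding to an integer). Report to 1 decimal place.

Neyman allocation: nₕ = n·NₕSₕ / Σⱼ NⱼSⱼ.
Σ NⱼSⱼ = 19236·597 + 19831·647 + 14861·1120 = 4.0958869 × 10^7.
n_{Nonprofit} = 865·19236·597 / (4.0958869 × 10^7) = 242.5.

242.5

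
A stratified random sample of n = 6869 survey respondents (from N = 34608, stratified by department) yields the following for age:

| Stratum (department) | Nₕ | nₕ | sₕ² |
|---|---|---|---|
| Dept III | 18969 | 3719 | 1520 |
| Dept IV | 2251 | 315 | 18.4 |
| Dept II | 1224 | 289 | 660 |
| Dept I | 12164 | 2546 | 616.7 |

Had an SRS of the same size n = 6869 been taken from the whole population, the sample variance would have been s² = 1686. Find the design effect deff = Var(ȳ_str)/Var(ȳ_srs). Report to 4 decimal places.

Var(ȳ_str) = Σ Wₕ²(1−fₕ)sₕ²/nₕ with Wₕ = Nₕ/34608:
  Dept III: (18969/34608)²·(1−3719/18969)·1520/3719 = 0.098713985
  Dept IV: (2251/34608)²·(1−315/2251)·18.4/315 = 2.1253728 × 10^-4
  Dept II: (1224/34608)²·(1−289/1224)·660/289 = 0.0021821576
  Dept I: (12164/34608)²·(1−2546/12164)·616.7/2546 = 0.02366049
  → Var(ȳ_str) = 0.12476917.
Var(ȳ_srs) = (1 − 6869/34608)·1686/6869 = 0.19673352.
deff = 0.12476917 / 0.19673352 = 0.6342.

0.6342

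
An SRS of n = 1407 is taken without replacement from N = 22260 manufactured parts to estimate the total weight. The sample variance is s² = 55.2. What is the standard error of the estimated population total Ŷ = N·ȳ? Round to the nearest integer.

4267

Var(Ŷ) = N²·Var(ȳ) = N²·(1 − n/N)·s²/n.
f = 1407/22260 = 0.06320755; Var(ȳ) = 0.93679245·55.2/1407 = 0.036752625.
Var(Ŷ) = 22260² · 0.036752625 = 1.8211205 × 10^7.
SE(Ŷ) = √(1.8211205 × 10^7) = 4267.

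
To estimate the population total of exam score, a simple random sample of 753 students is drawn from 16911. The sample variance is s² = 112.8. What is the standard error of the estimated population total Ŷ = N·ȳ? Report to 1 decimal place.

Var(Ŷ) = N²·Var(ȳ) = N²·(1 − n/N)·s²/n.
f = 753/16911 = 0.04452723; Var(ȳ) = 0.95547277·112.8/753 = 0.14313058.
Var(Ŷ) = 16911² · 0.14313058 = 4.0932758 × 10^7.
SE(Ŷ) = √(4.0932758 × 10^7) = 6397.9.

6397.9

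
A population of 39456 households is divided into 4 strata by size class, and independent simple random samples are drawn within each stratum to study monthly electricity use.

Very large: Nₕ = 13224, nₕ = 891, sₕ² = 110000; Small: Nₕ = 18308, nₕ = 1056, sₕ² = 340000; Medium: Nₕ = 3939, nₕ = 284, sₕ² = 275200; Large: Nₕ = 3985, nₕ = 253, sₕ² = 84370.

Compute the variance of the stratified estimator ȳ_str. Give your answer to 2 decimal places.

Var(ȳ_str) = Σₕ Wₕ²(1 − fₕ)sₕ²/nₕ with Wₕ = Nₕ/N, N = 39456.
Very large: Wₕ = 0.33515815; term = 0.33515815²·(1 − 0.06737750)·110000/891 = 12.93363.
Small: Wₕ = 0.46401054; term = 0.46401054²·(1 − 0.05767970)·340000/1056 = 65.323469.
Medium: Wₕ = 0.09983273; term = 0.09983273²·(1 − 0.07209952)·275200/284 = 8.9614305.
Large: Wₕ = 0.10099858; term = 0.10099858²·(1 − 0.06348808)·84370/253 = 3.1857477.
Sum = 90.404277.

90.40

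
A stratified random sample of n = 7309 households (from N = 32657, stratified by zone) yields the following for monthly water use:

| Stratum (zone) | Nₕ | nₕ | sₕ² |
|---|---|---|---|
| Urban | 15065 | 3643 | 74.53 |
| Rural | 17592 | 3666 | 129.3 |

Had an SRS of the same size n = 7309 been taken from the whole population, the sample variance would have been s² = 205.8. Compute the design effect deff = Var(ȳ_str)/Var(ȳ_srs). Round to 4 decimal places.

0.5217

Var(ȳ_str) = Σ Wₕ²(1−fₕ)sₕ²/nₕ with Wₕ = Nₕ/32657:
  Urban: (15065/32657)²·(1−3643/15065)·74.53/3643 = 0.0033008871
  Rural: (17592/32657)²·(1−3666/17592)·129.3/3666 = 0.0081020534
  → Var(ȳ_str) = 0.011402941.
Var(ȳ_srs) = (1 − 7309/32657)·205.8/7309 = 0.021855202.
deff = 0.011402941 / 0.021855202 = 0.5217.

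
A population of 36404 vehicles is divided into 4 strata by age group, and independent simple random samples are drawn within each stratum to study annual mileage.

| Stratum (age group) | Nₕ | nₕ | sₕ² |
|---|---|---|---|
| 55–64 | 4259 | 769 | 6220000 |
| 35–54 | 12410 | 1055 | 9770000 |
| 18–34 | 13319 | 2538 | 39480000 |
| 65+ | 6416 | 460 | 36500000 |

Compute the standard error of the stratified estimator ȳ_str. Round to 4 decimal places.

71.0554

Var(ȳ_str) = Σₕ Wₕ²(1 − fₕ)sₕ²/nₕ with Wₕ = Nₕ/N, N = 36404.
55–64: Wₕ = 0.11699264; term = 0.11699264²·(1 − 0.18055882)·6220000/769 = 90.719135.
35–54: Wₕ = 0.34089660; term = 0.34089660²·(1 − 0.08501209)·9770000/1055 = 984.69745.
18–34: Wₕ = 0.36586639; term = 0.36586639²·(1 − 0.19055485)·39480000/2538 = 1685.4582.
65+: Wₕ = 0.17624437; term = 0.17624437²·(1 − 0.07169576)·36500000/460 = 2287.9992.
Sum = 5048.874.
SE = √(5048.874) = 71.0554.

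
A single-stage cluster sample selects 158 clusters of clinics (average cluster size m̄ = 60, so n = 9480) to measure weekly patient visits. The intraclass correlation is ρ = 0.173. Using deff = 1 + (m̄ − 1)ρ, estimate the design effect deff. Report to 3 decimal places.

11.207

deff = 1 + (60 − 1)·0.173 = 1 + 10.207 = 11.207.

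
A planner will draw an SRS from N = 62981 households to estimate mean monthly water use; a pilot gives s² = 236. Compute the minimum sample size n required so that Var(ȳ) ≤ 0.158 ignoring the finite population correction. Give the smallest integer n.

1494

Without fpc, n₀ = s²/D = 236/0.158 = 1493.6709.
Rounding up, n = 1494.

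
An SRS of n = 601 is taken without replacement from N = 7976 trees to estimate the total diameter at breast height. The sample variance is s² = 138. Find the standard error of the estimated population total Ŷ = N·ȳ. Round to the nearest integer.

Var(Ŷ) = N²·Var(ȳ) = N²·(1 − n/N)·s²/n.
f = 601/7976 = 0.07535105; Var(ȳ) = 0.92464895·138/601 = 0.2123154.
Var(Ŷ) = 7976² · 0.2123154 = 1.3506779 × 10^7.
SE(Ŷ) = √(1.3506779 × 10^7) = 3675.

3675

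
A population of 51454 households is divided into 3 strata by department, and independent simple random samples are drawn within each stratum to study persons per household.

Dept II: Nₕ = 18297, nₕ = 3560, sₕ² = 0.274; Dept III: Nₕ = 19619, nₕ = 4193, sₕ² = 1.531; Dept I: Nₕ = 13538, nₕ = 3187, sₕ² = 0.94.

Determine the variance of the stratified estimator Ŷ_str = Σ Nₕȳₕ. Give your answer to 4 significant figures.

172600

Var(Ŷ_str) = Σₕ Nₕ²(1 − fₕ)sₕ²/nₕ.
Dept II: 18297²·(1 − 3560/18297)·0.274/3560 = 20753.413.
Dept III: 19619²·(1 − 4193/19619)·1.531/4193 = 110504.64.
Dept I: 13538²·(1 − 3187/13538)·0.94/3187 = 41331.637.
Sum = 172589.69.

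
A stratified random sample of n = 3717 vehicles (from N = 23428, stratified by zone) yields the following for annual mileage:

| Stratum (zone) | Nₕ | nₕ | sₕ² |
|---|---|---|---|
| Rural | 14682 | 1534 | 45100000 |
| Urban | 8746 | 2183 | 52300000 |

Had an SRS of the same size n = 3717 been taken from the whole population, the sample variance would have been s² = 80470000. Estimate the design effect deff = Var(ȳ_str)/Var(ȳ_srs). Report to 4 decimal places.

Var(ȳ_str) = Σ Wₕ²(1−fₕ)sₕ²/nₕ with Wₕ = Nₕ/23428:
  Rural: (14682/23428)²·(1−1534/14682)·45100000/1534 = 10340.122
  Urban: (8746/23428)²·(1−2183/8746)·52300000/2183 = 2505.4711
  → Var(ȳ_str) = 12845.593.
Var(ȳ_srs) = (1 − 3717/23428)·80470000/3717 = 18214.401.
deff = 12845.593 / 18214.401 = 0.7052.

0.7052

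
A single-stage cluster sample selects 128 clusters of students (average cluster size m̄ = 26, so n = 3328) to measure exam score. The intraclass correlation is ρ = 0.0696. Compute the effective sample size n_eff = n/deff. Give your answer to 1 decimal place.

1214.6

deff = 1 + (26 − 1)·0.0696 = 1 + 1.74 = 2.74.
n_eff = 3328 / 2.74 = 1214.6.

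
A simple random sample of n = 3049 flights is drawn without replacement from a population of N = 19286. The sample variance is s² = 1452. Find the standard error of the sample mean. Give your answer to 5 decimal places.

0.63319

Under SRS without replacement, Var(ȳ) = (1 − f)·s²/n with f = n/N = 3049/19286 = 0.15809395.
Var(ȳ) = (1 − 0.15809395)·1452/3049 = 0.84190605·0.47622171 = 0.40093394.
SE(ȳ) = √(0.40093394) = 0.63319.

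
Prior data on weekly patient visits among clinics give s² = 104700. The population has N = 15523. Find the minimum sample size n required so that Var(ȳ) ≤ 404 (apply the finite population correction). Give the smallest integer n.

Without fpc, n₀ = s²/D = 104700/404 = 259.1584.
With fpc, (1 − n/N)·s²/n ≤ D requires n ≥ n₀/(1 + n₀/N) = 259.1584/(1 + 259.1584/15523) = 254.9028.
Rounding up, n = 255.

255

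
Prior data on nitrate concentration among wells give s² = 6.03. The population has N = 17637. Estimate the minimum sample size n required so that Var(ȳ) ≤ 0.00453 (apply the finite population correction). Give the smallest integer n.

Without fpc, n₀ = s²/D = 6.03/0.00453 = 1331.1258.
With fpc, (1 − n/N)·s²/n ≤ D requires n ≥ n₀/(1 + n₀/N) = 1331.1258/(1 + 1331.1258/17637) = 1237.7114.
Rounding up, n = 1238.

1238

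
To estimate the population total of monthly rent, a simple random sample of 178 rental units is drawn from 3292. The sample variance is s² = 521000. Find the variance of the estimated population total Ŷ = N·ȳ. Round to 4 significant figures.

3.001 × 10^10

Var(Ŷ) = N²·Var(ȳ) = N²·(1 − n/N)·s²/n.
f = 178/3292 = 0.05407047; Var(ȳ) = 0.94592953·521000/178 = 2768.7038.
Var(Ŷ) = 3292² · 2768.7038 = 3.0005174 × 10^10.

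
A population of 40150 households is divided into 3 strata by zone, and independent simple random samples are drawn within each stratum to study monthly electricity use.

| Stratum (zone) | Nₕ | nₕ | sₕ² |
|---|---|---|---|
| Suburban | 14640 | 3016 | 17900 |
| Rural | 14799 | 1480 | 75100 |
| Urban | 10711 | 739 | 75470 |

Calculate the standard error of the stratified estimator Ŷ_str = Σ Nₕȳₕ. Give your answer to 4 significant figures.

Var(Ŷ_str) = Σₕ Nₕ²(1 − fₕ)sₕ²/nₕ.
Suburban: 14640²·(1 − 3016/14640)·17900/3016 = 1.009993 × 10^9.
Rural: 14799²·(1 − 1480/14799)·75100/1480 = 1.0001893 × 10^10.
Urban: 10711²·(1 − 739/10711)·75470/739 = 1.0907926 × 10^10.
Sum = 2.1919812 × 10^10.
SE = √(2.1919812 × 10^10) = 148100.

148100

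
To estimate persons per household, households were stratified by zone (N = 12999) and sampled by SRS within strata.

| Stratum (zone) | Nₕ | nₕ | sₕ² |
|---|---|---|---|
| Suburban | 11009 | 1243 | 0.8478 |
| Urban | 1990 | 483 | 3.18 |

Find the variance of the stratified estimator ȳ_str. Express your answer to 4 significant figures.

5.508 × 10^-4

Var(ȳ_str) = Σₕ Wₕ²(1 − fₕ)sₕ²/nₕ with Wₕ = Nₕ/N, N = 12999.
Suburban: Wₕ = 0.84691130; term = 0.84691130²·(1 − 0.11290762)·0.8478/1243 = 4.3397727 × 10^-4.
Urban: Wₕ = 0.15308870; term = 0.15308870²·(1 − 0.24271357)·3.18/483 = 1.1684938 × 10^-4.
Sum = 5.5082665 × 10^-4.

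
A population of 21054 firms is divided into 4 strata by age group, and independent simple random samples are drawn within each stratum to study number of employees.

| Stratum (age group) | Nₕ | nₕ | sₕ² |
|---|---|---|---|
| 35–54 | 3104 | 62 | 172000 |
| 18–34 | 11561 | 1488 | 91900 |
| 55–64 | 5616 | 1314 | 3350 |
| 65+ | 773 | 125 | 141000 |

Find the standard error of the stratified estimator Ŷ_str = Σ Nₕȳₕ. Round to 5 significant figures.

Var(Ŷ_str) = Σₕ Nₕ²(1 − fₕ)sₕ²/nₕ.
35–54: 3104²·(1 − 62/3104)·172000/62 = 2.6194956 × 10^10.
18–34: 11561²·(1 − 1488/11561)·91900/1488 = 7.1922838 × 10^9.
55–64: 5616²·(1 − 1314/5616)·3350/1314 = 6.1595211 × 10^7.
65+: 773²·(1 − 125/773)·141000/125 = 5.6501971 × 10^8.
Sum = 3.4013855 × 10^10.
SE = √(3.4013855 × 10^10) = 184430.

184430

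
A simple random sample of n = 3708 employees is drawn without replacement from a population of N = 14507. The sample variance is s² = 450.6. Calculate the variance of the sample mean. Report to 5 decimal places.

Under SRS without replacement, Var(ȳ) = (1 − f)·s²/n with f = n/N = 3708/14507 = 0.25560074.
Var(ȳ) = (1 − 0.25560074)·450.6/3708 = 0.74439926·0.12152104 = 0.090460168.

0.09046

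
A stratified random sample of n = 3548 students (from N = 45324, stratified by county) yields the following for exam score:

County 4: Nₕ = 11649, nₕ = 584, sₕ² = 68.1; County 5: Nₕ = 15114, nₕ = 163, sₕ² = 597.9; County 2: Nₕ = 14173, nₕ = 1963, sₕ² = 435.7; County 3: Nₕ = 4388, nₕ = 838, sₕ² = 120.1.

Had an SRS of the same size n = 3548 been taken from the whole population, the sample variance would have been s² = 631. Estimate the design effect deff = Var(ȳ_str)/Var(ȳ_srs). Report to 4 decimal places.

2.6268

Var(ȳ_str) = Σ Wₕ²(1−fₕ)sₕ²/nₕ with Wₕ = Nₕ/45324:
  County 4: (11649/45324)²·(1−584/11649)·68.1/584 = 0.0073167441
  County 5: (15114/45324)²·(1−163/15114)·597.9/163 = 0.40349127
  County 2: (14173/45324)²·(1−1963/14173)·435.7/1963 = 0.018697703
  County 3: (4388/45324)²·(1−838/4388)·120.1/838 = 0.0010867696
  → Var(ȳ_str) = 0.43059249.
Var(ȳ_srs) = (1 − 3548/45324)·631/3548 = 0.16392469.
deff = 0.43059249 / 0.16392469 = 2.6268.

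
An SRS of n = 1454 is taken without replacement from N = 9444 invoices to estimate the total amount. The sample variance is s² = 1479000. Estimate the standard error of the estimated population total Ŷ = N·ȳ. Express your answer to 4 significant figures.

277000

Var(Ŷ) = N²·Var(ȳ) = N²·(1 − n/N)·s²/n.
f = 1454/9444 = 0.15396019; Var(ȳ) = 0.84603981·1479000/1454 = 860.58658.
Var(Ŷ) = 9444² · 860.58658 = 7.6754974 × 10^10.
SE(Ŷ) = √(7.6754974 × 10^10) = 277000.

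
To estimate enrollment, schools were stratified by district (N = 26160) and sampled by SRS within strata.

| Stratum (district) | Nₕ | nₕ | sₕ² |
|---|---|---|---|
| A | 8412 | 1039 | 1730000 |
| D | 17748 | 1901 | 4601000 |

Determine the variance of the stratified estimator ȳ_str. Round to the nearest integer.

1146

Var(ȳ_str) = Σₕ Wₕ²(1 − fₕ)sₕ²/nₕ with Wₕ = Nₕ/N, N = 26160.
A: Wₕ = 0.32155963; term = 0.32155963²·(1 − 0.12351403)·1730000/1039 = 150.90324.
D: Wₕ = 0.67844037; term = 0.67844037²·(1 − 0.10711066)·4601000/1901 = 994.6977.
Sum = 1145.6009.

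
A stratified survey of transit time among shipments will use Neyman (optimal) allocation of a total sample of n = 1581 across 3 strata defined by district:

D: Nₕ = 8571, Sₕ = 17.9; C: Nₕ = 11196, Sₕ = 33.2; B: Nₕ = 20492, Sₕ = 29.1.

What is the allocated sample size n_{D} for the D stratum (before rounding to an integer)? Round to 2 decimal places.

216.29

Neyman allocation: nₕ = n·NₕSₕ / Σⱼ NⱼSⱼ.
Σ NⱼSⱼ = 8571·17.9 + 11196·33.2 + 20492·29.1 = 1.1214453 × 10^6.
n_{D} = 1581·8571·17.9 / (1.1214453 × 10^6) = 216.29.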